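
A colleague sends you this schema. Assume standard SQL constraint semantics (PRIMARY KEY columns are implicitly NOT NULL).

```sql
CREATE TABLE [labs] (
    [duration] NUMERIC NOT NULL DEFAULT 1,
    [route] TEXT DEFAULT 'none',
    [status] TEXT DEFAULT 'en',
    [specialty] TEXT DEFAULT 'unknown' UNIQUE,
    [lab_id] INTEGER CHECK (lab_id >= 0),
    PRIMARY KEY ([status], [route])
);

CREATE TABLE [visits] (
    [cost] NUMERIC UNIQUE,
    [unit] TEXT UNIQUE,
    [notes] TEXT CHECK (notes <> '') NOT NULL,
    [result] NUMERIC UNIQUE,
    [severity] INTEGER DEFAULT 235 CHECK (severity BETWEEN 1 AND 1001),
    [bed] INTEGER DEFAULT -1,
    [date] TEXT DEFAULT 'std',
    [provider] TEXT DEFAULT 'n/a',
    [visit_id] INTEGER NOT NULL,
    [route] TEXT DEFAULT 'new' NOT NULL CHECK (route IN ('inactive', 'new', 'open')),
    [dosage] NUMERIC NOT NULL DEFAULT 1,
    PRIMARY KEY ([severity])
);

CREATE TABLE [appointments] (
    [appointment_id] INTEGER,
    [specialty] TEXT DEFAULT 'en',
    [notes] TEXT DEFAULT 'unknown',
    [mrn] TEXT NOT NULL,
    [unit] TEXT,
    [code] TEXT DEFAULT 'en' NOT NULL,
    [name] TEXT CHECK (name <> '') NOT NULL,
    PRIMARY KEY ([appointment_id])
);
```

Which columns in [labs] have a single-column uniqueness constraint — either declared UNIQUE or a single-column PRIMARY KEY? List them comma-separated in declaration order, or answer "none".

- duration: no UNIQUE or single-column PK constraint.
- route: part of a composite PRIMARY KEY — only the tuple is unique, not this column on its own.
- status: part of a composite PRIMARY KEY — only the tuple is unique, not this column on its own.
- specialty: declared UNIQUE → unique.
- lab_id: no UNIQUE or single-column PK constraint.

specialty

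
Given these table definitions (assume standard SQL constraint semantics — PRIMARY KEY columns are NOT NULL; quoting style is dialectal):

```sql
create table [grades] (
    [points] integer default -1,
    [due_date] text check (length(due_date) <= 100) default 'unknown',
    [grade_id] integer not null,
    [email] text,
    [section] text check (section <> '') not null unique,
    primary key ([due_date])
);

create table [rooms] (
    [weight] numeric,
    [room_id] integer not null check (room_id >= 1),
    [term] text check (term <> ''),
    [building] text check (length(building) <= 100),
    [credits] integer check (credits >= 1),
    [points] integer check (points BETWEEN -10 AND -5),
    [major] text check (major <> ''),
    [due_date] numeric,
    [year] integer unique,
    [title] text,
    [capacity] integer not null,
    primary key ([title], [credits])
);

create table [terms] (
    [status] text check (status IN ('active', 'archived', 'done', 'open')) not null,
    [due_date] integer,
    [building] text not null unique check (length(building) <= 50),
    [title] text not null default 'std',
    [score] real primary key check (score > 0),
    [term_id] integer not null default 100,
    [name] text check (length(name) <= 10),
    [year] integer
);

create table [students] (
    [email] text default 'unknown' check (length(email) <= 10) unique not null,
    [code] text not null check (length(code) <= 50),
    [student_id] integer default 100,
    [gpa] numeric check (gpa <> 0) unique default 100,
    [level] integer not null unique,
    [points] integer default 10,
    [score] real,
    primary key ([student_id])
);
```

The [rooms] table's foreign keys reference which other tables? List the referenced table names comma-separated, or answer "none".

No column in rooms has a REFERENCES clause.

none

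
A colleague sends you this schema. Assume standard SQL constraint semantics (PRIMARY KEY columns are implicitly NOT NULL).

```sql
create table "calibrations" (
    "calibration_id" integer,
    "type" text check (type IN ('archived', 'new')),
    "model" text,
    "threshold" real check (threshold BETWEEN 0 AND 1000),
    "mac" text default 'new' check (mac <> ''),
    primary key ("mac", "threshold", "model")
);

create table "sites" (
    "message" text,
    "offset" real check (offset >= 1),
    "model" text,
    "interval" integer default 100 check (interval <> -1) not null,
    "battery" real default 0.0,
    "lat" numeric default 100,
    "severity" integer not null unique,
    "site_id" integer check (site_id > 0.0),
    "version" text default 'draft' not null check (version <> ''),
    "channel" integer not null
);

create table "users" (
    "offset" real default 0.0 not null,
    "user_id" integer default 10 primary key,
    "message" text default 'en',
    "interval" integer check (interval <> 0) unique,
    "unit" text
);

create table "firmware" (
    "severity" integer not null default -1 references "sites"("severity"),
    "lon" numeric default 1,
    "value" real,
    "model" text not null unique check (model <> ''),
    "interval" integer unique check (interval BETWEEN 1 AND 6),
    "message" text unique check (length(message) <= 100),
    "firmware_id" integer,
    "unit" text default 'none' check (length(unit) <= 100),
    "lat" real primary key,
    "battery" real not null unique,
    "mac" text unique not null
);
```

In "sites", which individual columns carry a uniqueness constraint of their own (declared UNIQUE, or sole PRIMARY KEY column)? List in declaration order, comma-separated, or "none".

severity

- message: no UNIQUE or single-column PK constraint.
- offset: no UNIQUE or single-column PK constraint.
- model: no UNIQUE or single-column PK constraint.
- interval: no UNIQUE or single-column PK constraint.
- battery: no UNIQUE or single-column PK constraint.
- lat: no UNIQUE or single-column PK constraint.
- severity: declared UNIQUE → unique.
- site_id: no UNIQUE or single-column PK constraint.
- version: no UNIQUE or single-column PK constraint.
- channel: no UNIQUE or single-column PK constraint.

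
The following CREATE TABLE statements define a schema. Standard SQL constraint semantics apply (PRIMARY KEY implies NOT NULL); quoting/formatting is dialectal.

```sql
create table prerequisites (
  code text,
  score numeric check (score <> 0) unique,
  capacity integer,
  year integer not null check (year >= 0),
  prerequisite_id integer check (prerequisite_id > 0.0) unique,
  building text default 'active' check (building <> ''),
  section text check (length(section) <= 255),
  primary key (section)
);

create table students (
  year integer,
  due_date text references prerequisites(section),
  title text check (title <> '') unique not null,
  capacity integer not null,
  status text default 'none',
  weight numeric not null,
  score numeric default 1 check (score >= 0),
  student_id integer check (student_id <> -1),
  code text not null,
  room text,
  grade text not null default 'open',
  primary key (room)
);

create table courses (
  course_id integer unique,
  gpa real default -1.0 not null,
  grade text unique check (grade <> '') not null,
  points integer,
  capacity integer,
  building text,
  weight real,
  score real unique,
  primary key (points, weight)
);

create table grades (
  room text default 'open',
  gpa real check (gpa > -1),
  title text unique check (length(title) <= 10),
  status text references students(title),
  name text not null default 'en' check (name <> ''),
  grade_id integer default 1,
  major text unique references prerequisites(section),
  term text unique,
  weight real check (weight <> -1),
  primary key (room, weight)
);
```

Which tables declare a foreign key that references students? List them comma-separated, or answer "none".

grades

- grades.status references students(title).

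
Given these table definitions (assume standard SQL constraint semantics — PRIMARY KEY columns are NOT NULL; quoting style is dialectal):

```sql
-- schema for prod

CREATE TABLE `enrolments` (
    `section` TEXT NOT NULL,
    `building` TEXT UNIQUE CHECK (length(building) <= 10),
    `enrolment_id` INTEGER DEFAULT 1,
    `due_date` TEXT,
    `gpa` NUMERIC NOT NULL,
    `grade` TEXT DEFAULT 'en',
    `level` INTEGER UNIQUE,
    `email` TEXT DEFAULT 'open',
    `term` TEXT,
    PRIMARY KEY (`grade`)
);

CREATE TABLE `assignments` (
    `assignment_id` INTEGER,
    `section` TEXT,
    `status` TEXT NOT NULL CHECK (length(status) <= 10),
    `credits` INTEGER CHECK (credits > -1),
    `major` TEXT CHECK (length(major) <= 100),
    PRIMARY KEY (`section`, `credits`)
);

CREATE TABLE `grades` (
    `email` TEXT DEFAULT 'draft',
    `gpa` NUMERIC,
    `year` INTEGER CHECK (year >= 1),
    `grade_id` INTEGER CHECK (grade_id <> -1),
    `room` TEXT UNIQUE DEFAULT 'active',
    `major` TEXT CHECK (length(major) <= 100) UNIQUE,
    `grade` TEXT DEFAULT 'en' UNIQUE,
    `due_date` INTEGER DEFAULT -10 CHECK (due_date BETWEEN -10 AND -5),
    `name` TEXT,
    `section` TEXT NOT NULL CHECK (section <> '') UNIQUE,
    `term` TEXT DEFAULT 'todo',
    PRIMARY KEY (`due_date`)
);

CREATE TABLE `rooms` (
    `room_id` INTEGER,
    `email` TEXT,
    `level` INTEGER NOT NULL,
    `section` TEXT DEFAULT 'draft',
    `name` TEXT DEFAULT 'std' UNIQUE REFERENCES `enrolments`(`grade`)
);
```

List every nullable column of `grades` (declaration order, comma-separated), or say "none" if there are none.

- email: DEFAULT only fills an omitted column; an explicit NULL is still allowed → nullable.
- gpa: no NOT NULL constraint applies → nullable.
- year: CHECK does not forbid NULL (a CHECK constraint passes when its expression is NULL) → nullable.
- grade_id: CHECK does not forbid NULL (a CHECK constraint passes when its expression is NULL) → nullable.
- room: UNIQUE does not imply NOT NULL → nullable.
- major: CHECK does not forbid NULL (a CHECK constraint passes when its expression is NULL) → nullable.
- grade: UNIQUE does not imply NOT NULL → nullable.
- due_date: part of the PRIMARY KEY, which implies NOT NULL → not nullable.
- name: no NOT NULL constraint applies → nullable.
- section: declared NOT NULL → not nullable.
- term: DEFAULT only fills an omitted column; an explicit NULL is still allowed → nullable.

email, gpa, year, grade_id, room, major, grade, name, term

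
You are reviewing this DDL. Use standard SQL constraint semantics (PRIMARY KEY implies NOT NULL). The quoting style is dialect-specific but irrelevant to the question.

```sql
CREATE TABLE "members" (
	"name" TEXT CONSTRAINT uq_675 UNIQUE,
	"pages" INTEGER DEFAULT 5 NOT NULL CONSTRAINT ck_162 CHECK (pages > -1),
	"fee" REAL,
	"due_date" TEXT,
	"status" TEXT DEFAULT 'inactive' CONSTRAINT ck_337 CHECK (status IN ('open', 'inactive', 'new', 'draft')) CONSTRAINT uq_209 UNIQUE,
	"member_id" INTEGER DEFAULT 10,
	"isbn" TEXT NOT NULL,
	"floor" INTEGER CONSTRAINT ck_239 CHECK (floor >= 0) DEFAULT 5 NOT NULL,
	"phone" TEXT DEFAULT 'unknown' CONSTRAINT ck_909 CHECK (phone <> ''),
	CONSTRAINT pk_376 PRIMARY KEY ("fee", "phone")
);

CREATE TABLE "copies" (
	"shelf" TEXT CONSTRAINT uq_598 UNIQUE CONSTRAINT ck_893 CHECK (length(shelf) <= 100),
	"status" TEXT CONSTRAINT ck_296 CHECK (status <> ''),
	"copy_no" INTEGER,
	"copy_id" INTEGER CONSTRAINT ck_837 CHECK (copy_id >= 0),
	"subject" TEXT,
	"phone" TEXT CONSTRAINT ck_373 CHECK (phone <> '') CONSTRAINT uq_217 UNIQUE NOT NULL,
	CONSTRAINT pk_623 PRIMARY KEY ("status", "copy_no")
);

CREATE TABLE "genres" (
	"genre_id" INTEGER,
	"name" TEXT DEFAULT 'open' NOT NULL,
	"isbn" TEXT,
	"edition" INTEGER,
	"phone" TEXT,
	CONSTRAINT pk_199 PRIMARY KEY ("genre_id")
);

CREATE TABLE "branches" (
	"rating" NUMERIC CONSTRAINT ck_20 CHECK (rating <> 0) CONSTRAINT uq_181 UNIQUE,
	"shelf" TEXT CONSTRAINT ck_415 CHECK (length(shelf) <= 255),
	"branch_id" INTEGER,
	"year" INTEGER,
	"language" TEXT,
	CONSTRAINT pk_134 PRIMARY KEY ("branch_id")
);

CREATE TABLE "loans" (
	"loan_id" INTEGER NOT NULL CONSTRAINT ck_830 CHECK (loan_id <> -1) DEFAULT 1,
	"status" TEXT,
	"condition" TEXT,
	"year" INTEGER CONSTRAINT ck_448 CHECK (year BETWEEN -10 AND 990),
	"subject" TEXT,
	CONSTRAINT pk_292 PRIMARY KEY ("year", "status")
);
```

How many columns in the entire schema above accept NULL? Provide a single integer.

members: 4 nullable (name, due_date, status, member_id — PK (fee, phone) and explicit NOT NULL columns excluded).
copies: 3 nullable (shelf, copy_id, subject — PK (status, copy_no) and explicit NOT NULL columns excluded).
genres: 3 nullable (isbn, edition, phone — PK (genre_id) and explicit NOT NULL columns excluded).
branches: 4 nullable (rating, shelf, year, language — PK (branch_id) and explicit NOT NULL columns excluded).
loans: 2 nullable (condition, subject — PK (year, status) and explicit NOT NULL columns excluded).
Total: 4 + 3 + 3 + 4 + 2 = 16.

16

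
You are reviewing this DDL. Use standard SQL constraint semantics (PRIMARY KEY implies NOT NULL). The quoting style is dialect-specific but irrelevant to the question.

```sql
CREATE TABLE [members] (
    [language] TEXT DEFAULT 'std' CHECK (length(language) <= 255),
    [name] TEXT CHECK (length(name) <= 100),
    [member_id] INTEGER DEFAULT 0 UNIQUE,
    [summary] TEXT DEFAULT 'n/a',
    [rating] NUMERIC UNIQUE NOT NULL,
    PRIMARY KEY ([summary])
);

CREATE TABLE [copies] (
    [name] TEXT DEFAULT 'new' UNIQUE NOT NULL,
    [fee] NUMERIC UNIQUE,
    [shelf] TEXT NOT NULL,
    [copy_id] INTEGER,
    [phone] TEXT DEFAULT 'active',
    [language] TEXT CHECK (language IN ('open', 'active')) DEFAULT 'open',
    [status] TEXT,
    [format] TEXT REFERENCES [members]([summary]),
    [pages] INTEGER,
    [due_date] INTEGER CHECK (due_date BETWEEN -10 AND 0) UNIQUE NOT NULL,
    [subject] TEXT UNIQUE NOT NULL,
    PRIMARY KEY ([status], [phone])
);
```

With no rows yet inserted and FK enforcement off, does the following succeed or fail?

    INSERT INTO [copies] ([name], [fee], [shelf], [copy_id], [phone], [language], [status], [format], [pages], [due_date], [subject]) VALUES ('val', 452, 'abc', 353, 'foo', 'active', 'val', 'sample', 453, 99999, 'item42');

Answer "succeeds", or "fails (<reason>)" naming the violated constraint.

The value 99999 for due_date violates CHECK (due_date BETWEEN -10 AND 0).

fails (CHECK on due_date)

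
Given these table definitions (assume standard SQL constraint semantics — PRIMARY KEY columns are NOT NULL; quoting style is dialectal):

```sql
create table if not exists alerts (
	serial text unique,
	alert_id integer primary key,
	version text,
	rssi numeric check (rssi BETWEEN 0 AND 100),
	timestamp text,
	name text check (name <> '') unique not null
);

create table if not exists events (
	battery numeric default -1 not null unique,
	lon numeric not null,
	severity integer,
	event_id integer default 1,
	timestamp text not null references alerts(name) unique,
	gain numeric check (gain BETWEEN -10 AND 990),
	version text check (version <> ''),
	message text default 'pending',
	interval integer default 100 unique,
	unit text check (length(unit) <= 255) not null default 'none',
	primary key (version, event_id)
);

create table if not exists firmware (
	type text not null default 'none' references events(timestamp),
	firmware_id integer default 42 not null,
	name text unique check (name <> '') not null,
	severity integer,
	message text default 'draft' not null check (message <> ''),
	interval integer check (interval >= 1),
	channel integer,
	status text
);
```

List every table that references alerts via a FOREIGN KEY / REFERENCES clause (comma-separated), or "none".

- events.timestamp references alerts(name).

events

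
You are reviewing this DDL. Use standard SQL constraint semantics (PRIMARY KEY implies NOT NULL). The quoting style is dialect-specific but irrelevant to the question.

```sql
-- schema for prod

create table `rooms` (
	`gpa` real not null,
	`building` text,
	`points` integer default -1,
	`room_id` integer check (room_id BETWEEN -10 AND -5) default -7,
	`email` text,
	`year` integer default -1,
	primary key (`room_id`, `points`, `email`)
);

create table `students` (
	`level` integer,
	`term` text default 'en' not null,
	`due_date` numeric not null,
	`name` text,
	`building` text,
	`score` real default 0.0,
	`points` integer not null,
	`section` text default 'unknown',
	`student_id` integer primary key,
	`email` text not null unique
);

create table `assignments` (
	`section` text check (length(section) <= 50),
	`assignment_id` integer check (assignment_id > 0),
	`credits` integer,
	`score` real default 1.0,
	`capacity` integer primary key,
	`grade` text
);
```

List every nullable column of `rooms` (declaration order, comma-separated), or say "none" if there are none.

- gpa: declared NOT NULL → not nullable.
- building: no NOT NULL constraint applies → nullable.
- points: part of the PRIMARY KEY, which implies NOT NULL → not nullable.
- room_id: part of the PRIMARY KEY, which implies NOT NULL → not nullable.
- email: part of the PRIMARY KEY, which implies NOT NULL → not nullable.
- year: DEFAULT only fills an omitted column; an explicit NULL is still allowed → nullable.

building, year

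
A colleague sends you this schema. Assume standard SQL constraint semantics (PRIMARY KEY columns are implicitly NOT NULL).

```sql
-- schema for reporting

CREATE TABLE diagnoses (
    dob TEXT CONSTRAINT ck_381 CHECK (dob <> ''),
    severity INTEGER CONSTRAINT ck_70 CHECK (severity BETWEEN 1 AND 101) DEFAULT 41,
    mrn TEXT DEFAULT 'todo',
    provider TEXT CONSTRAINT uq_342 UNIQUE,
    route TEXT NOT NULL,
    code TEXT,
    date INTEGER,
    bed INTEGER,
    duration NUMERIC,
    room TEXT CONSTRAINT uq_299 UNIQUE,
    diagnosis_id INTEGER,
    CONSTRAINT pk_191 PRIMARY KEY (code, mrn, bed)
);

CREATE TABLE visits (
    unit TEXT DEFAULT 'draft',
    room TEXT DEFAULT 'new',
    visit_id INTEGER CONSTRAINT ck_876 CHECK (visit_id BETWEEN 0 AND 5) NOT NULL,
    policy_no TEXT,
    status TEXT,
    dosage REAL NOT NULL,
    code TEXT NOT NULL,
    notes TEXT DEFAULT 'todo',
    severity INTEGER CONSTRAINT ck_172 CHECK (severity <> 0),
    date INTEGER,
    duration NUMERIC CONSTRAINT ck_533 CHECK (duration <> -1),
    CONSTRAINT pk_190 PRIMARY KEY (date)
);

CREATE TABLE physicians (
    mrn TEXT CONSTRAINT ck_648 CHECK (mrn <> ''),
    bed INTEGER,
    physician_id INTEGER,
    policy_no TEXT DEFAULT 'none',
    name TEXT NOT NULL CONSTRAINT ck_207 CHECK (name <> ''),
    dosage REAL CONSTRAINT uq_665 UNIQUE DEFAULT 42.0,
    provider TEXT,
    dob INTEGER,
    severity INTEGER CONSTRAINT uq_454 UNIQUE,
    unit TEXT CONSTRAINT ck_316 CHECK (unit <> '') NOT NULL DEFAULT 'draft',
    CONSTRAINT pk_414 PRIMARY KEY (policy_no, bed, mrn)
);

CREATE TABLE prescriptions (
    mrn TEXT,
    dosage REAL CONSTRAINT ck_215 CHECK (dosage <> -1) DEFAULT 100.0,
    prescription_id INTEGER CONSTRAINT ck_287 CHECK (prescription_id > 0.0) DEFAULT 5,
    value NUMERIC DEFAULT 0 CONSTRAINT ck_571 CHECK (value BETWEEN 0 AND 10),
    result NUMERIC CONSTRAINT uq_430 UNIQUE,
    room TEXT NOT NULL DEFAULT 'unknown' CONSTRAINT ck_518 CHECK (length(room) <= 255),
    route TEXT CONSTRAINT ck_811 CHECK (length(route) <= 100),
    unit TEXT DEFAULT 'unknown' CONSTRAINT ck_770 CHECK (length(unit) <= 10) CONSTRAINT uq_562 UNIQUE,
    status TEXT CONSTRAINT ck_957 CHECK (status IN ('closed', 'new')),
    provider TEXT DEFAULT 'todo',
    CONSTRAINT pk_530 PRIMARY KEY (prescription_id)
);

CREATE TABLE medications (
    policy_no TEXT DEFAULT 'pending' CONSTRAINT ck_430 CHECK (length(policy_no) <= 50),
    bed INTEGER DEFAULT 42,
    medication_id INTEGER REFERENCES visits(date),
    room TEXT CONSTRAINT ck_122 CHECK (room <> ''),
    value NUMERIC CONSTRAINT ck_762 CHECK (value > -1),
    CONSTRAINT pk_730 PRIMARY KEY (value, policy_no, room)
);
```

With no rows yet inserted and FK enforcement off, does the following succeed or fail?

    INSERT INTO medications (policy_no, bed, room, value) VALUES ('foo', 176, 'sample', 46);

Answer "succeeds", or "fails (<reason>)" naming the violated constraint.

succeeds

NOT NULL columns: policy_no is supplied; room is supplied; value is supplied.
CHECK constraints: 'foo' satisfies (length(policy_no) <= 50); 'sample' satisfies (room <> ''); 46 satisfies (value > -1).
No constraint is violated.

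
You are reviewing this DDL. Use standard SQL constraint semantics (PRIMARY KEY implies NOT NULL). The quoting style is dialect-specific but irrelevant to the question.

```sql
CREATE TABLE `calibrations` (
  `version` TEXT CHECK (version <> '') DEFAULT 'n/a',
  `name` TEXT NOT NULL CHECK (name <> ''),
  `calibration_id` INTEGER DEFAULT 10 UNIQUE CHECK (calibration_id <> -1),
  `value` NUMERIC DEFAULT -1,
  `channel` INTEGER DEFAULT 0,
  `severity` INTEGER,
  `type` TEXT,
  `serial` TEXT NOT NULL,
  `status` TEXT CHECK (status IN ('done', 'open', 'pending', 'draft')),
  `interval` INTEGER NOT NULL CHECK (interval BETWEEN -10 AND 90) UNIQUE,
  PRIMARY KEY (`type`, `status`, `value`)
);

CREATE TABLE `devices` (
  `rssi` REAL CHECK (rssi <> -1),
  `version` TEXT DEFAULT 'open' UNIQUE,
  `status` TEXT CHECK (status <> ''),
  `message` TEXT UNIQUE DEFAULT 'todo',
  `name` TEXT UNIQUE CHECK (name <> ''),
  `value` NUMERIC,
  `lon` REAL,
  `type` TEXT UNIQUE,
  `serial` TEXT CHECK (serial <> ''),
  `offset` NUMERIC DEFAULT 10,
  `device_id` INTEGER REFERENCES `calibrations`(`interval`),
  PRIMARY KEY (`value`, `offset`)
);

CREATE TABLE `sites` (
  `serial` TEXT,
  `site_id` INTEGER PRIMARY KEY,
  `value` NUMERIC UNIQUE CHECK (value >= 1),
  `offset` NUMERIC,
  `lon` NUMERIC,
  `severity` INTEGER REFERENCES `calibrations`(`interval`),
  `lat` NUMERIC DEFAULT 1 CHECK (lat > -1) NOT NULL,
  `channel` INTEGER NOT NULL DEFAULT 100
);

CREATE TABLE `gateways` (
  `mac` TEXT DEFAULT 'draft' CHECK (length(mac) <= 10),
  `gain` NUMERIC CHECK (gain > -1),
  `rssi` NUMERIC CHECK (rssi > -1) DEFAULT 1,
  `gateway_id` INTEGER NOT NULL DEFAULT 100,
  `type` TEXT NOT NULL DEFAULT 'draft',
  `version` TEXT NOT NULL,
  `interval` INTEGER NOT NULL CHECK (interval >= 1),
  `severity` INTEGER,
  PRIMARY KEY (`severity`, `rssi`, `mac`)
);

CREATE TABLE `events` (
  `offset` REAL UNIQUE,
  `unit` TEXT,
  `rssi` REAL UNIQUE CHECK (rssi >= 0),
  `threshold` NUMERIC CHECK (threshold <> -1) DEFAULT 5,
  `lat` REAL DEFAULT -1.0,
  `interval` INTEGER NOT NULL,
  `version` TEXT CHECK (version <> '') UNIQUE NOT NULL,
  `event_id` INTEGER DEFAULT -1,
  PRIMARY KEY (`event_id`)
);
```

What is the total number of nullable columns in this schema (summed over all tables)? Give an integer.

calibrations: 4 nullable (version, calibration_id, channel, severity — PK (type, status, value) and explicit NOT NULL columns excluded).
devices: 9 nullable (rssi, version, status, message, name, lon, type, serial, device_id — PK (value, offset) and explicit NOT NULL columns excluded).
sites: 5 nullable (serial, value, offset, lon, severity — PK (site_id) and explicit NOT NULL columns excluded).
gateways: 1 nullable (gain — PK (severity, rssi, mac) and explicit NOT NULL columns excluded).
events: 5 nullable (offset, unit, rssi, threshold, lat — PK (event_id) and explicit NOT NULL columns excluded).
Total: 4 + 9 + 5 + 1 + 5 = 24.

24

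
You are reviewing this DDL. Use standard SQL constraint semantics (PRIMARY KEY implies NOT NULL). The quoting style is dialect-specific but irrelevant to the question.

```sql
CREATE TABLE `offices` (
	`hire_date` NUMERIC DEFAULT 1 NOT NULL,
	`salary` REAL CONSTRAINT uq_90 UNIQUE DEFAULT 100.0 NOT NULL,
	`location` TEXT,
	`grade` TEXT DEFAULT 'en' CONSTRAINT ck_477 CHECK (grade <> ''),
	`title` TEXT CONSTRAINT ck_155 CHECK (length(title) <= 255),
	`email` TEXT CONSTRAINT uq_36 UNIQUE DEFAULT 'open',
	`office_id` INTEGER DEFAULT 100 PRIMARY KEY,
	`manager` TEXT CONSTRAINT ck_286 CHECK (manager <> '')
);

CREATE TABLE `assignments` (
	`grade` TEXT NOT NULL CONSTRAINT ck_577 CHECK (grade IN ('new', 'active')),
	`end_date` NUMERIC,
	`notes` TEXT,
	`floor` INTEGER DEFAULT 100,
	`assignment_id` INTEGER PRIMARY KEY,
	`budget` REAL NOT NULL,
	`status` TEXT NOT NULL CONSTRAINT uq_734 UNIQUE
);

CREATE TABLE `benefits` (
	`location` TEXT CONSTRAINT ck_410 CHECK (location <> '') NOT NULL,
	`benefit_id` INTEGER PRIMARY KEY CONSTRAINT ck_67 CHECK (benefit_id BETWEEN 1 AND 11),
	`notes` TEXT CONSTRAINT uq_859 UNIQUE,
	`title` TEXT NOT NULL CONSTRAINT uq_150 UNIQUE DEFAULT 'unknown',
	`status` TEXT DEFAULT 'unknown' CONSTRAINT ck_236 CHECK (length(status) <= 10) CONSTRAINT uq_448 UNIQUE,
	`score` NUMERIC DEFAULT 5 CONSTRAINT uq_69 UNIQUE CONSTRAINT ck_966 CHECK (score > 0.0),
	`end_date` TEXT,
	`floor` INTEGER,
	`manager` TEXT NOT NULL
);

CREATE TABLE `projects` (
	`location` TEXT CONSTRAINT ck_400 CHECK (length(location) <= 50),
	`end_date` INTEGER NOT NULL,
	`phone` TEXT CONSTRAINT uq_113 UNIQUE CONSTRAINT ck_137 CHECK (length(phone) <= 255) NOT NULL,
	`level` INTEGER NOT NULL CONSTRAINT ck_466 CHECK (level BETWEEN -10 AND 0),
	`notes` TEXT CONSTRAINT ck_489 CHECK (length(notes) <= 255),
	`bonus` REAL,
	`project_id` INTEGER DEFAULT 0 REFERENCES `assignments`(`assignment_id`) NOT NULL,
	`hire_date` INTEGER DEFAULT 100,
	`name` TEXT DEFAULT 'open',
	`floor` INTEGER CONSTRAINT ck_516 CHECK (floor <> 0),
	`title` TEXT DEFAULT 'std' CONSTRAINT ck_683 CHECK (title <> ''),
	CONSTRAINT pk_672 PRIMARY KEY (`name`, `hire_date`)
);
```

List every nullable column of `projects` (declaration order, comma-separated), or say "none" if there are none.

- location: CHECK does not forbid NULL (a CHECK constraint passes when its expression is NULL) → nullable.
- end_date: declared NOT NULL → not nullable.
- phone: declared NOT NULL → not nullable.
- level: declared NOT NULL → not nullable.
- notes: CHECK does not forbid NULL (a CHECK constraint passes when its expression is NULL) → nullable.
- bonus: no NOT NULL constraint applies → nullable.
- project_id: declared NOT NULL → not nullable.
- hire_date: part of the PRIMARY KEY, which implies NOT NULL → not nullable.
- name: part of the PRIMARY KEY, which implies NOT NULL → not nullable.
- floor: CHECK does not forbid NULL (a CHECK constraint passes when its expression is NULL) → nullable.
- title: CHECK does not forbid NULL (a CHECK constraint passes when its expression is NULL) → nullable.

location, notes, bonus, floor, title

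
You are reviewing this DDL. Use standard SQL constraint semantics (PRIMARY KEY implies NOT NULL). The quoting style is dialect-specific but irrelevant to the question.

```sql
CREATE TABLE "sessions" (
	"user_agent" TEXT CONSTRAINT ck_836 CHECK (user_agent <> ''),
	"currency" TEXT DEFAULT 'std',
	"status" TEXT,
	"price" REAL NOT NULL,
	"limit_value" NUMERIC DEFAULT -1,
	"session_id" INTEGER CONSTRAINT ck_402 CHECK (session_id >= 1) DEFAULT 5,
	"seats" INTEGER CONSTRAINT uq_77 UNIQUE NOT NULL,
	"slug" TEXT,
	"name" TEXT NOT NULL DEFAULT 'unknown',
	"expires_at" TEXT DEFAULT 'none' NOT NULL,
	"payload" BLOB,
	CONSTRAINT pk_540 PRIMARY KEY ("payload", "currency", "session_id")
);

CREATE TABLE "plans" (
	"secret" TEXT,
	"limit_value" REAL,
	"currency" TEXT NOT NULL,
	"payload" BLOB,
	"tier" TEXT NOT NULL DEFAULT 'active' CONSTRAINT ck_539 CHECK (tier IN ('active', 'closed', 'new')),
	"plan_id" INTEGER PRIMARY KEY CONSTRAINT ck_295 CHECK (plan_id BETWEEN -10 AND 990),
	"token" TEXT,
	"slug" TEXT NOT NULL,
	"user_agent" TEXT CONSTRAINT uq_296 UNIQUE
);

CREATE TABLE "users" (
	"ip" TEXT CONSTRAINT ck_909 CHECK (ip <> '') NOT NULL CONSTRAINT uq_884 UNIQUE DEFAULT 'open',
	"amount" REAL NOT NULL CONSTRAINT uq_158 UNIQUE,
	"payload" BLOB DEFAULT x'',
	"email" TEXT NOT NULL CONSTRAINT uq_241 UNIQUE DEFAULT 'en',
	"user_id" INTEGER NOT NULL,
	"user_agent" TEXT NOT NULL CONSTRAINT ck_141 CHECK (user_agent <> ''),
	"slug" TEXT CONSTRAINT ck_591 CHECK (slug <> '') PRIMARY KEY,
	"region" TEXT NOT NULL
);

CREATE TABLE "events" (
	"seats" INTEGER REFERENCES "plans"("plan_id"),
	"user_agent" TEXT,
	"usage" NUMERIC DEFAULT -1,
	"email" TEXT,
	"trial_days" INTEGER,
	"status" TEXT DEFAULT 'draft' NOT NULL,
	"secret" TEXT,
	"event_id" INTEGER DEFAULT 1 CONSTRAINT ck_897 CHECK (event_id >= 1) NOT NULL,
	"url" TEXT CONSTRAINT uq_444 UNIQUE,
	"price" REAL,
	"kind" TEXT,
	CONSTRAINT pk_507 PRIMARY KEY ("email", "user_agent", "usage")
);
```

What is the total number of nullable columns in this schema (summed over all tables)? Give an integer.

16

sessions: 4 nullable (user_agent, status, limit_value, slug — PK (payload, currency, session_id) and explicit NOT NULL columns excluded).
plans: 5 nullable (secret, limit_value, payload, token, user_agent — PK (plan_id) and explicit NOT NULL columns excluded).
users: 1 nullable (payload — PK (slug) and explicit NOT NULL columns excluded).
events: 6 nullable (seats, trial_days, secret, url, price, kind — PK (email, user_agent, usage) and explicit NOT NULL columns excluded).
Total: 4 + 5 + 1 + 6 = 16.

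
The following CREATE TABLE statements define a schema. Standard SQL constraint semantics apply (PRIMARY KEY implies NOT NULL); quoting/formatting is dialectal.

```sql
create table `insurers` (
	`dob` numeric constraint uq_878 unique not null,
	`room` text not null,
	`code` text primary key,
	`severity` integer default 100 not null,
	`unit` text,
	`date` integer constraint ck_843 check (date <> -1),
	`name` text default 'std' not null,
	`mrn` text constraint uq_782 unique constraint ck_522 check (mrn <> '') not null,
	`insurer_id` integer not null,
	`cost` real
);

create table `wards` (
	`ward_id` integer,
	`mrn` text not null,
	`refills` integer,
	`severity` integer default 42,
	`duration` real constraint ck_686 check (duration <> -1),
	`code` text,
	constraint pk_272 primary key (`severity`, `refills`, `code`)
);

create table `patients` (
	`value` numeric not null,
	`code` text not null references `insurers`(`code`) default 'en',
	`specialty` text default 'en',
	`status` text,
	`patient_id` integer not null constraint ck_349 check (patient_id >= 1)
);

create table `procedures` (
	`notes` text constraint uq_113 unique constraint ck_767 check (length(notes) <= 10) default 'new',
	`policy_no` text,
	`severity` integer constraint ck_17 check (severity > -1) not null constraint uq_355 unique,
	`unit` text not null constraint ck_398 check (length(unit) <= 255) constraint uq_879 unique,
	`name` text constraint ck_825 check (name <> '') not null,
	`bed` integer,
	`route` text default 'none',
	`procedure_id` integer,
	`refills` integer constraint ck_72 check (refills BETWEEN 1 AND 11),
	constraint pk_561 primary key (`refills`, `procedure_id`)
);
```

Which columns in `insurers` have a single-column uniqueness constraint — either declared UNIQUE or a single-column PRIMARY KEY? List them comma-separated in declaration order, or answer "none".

- dob: declared UNIQUE → unique.
- room: no UNIQUE or single-column PK constraint.
- code: single-column PRIMARY KEY → unique.
- severity: no UNIQUE or single-column PK constraint.
- unit: no UNIQUE or single-column PK constraint.
- date: no UNIQUE or single-column PK constraint.
- name: no UNIQUE or single-column PK constraint.
- mrn: declared UNIQUE → unique.
- insurer_id: no UNIQUE or single-column PK constraint.
- cost: no UNIQUE or single-column PK constraint.

dob, code, mrn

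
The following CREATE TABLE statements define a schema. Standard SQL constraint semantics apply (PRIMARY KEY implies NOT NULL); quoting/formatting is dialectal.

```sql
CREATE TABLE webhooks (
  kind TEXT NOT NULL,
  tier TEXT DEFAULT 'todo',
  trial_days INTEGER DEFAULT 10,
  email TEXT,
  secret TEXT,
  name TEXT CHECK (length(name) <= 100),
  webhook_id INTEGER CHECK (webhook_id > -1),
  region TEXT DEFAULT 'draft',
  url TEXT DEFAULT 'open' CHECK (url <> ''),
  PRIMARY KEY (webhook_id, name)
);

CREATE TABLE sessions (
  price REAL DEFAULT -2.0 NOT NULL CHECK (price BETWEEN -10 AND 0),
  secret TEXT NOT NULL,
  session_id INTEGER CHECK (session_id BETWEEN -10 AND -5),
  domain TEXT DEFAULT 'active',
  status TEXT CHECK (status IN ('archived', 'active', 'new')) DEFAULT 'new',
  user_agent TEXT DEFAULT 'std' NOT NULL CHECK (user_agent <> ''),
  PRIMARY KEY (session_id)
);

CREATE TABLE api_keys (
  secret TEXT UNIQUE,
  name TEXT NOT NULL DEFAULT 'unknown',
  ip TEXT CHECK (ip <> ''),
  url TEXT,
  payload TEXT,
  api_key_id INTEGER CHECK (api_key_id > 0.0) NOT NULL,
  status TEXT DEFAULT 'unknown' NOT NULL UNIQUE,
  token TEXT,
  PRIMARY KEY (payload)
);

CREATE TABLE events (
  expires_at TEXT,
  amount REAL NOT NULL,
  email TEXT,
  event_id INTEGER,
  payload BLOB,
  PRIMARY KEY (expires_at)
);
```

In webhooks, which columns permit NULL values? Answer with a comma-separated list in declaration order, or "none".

tier, trial_days, email, secret, region, url

- kind: declared NOT NULL → not nullable.
- tier: DEFAULT only fills an omitted column; an explicit NULL is still allowed → nullable.
- trial_days: DEFAULT only fills an omitted column; an explicit NULL is still allowed → nullable.
- email: no NOT NULL constraint applies → nullable.
- secret: no NOT NULL constraint applies → nullable.
- name: part of the PRIMARY KEY, which implies NOT NULL → not nullable.
- webhook_id: part of the PRIMARY KEY, which implies NOT NULL → not nullable.
- region: DEFAULT only fills an omitted column; an explicit NULL is still allowed → nullable.
- url: CHECK does not forbid NULL (a CHECK constraint passes when its expression is NULL) → nullable.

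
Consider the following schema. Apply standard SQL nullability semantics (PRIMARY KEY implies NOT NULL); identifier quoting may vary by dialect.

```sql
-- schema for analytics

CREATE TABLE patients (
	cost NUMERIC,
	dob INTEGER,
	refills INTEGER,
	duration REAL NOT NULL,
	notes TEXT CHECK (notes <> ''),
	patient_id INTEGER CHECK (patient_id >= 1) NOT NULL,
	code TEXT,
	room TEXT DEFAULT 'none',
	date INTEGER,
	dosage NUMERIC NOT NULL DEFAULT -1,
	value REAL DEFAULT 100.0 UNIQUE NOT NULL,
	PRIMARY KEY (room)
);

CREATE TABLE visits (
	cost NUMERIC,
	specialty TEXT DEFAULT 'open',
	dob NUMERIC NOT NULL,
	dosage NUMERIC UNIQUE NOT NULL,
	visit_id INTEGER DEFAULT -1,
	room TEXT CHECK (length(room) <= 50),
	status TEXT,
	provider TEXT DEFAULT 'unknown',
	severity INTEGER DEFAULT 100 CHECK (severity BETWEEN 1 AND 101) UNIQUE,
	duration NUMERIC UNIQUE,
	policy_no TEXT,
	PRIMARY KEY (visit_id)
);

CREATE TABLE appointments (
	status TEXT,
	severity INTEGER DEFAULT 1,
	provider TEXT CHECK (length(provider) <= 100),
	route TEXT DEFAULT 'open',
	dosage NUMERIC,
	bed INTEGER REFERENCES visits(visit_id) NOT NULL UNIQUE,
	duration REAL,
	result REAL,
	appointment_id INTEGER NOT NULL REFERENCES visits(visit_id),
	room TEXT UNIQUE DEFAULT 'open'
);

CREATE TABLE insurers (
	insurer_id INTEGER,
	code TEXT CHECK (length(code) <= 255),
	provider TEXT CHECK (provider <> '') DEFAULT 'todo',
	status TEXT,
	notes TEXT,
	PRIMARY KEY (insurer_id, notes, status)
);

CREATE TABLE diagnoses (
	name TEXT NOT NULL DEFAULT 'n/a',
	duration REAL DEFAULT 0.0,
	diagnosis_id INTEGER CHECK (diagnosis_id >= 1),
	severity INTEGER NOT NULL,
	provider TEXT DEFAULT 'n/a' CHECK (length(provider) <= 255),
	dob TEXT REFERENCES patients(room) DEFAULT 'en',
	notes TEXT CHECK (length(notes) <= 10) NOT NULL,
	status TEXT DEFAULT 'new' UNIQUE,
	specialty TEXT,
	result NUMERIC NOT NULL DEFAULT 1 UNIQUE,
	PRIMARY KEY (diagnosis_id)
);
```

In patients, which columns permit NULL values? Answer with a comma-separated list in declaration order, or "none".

cost, dob, refills, notes, code, date

- cost: no NOT NULL constraint applies → nullable.
- dob: no NOT NULL constraint applies → nullable.
- refills: no NOT NULL constraint applies → nullable.
- duration: declared NOT NULL → not nullable.
- notes: CHECK does not forbid NULL (a CHECK constraint passes when its expression is NULL) → nullable.
- patient_id: declared NOT NULL → not nullable.
- code: no NOT NULL constraint applies → nullable.
- room: part of the PRIMARY KEY, which implies NOT NULL → not nullable.
- date: no NOT NULL constraint applies → nullable.
- dosage: declared NOT NULL → not nullable.
- value: declared NOT NULL → not nullable.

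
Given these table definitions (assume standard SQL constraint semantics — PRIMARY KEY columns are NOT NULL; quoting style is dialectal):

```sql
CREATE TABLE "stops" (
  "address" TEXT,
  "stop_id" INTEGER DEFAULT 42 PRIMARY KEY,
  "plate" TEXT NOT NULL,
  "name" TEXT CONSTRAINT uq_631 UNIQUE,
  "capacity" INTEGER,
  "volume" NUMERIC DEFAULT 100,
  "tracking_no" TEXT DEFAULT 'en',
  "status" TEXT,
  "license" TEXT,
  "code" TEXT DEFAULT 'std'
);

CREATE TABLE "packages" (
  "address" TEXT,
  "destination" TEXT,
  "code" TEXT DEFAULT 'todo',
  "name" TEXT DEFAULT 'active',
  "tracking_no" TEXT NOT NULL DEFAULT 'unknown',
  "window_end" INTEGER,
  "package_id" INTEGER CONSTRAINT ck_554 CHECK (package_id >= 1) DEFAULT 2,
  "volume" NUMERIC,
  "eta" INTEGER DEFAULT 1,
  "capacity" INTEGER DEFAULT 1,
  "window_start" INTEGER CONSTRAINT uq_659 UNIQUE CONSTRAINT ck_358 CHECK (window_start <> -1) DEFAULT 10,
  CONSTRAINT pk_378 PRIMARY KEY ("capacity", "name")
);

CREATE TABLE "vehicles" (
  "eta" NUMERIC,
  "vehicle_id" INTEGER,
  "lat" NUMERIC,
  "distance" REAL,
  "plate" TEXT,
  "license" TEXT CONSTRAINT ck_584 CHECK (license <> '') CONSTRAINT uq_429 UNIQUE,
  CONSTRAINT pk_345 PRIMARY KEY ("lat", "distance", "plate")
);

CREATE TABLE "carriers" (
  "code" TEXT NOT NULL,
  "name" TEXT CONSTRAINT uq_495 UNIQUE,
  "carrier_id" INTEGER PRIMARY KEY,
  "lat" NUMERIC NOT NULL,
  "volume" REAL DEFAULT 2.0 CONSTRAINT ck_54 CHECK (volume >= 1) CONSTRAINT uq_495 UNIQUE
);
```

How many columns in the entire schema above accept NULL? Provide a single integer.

stops: 8 nullable (address, name, capacity, volume, tracking_no, status, license, code — PK (stop_id) and explicit NOT NULL columns excluded).
packages: 8 nullable (address, destination, code, window_end, package_id, volume, eta, window_start — PK (capacity, name) and explicit NOT NULL columns excluded).
vehicles: 3 nullable (eta, vehicle_id, license — PK (lat, distance, plate) and explicit NOT NULL columns excluded).
carriers: 2 nullable (name, volume — PK (carrier_id) and explicit NOT NULL columns excluded).
Total: 8 + 8 + 3 + 2 = 21.

21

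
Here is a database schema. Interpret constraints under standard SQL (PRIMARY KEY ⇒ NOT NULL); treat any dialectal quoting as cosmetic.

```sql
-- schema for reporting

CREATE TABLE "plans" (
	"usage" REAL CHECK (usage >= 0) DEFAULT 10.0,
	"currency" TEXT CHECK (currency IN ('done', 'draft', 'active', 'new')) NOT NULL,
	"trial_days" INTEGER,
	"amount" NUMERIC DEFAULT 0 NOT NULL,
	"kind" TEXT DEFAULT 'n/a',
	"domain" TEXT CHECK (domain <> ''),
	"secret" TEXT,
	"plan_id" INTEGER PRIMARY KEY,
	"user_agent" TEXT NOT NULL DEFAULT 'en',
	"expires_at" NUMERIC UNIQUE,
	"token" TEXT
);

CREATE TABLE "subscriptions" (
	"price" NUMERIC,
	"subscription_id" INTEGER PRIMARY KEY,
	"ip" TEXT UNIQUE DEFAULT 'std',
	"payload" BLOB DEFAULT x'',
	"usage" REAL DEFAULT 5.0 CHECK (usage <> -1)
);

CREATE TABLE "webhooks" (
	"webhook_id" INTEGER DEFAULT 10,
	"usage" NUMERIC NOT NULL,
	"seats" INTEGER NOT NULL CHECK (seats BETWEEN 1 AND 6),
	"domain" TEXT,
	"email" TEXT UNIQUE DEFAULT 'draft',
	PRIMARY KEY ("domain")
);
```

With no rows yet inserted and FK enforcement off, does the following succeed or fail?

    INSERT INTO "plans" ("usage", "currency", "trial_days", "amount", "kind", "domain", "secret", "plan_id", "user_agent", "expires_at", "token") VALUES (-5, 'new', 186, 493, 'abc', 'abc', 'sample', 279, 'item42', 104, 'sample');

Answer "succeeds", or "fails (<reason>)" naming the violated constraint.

fails (CHECK on usage)

The value -5 for usage violates CHECK (usage >= 0).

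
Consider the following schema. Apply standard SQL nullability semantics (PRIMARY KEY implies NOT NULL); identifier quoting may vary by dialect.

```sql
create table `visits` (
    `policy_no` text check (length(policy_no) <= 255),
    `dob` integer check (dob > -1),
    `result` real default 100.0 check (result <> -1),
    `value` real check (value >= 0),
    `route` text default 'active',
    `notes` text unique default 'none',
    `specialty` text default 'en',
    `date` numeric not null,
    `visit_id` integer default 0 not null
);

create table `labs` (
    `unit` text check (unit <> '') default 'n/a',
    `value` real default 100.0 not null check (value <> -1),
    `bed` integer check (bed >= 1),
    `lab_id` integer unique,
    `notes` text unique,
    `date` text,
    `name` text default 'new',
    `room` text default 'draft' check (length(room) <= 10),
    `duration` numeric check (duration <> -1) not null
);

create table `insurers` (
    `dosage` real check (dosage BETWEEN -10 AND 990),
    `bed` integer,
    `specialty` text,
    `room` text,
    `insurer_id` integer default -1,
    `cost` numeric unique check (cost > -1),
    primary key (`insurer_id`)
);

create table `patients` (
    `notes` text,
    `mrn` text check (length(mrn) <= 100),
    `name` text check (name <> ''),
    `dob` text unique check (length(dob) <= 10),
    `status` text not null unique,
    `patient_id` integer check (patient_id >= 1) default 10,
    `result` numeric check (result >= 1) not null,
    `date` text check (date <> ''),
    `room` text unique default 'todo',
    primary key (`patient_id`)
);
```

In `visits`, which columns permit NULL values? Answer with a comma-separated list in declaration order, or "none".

policy_no, dob, result, value, route, notes, specialty

- policy_no: CHECK does not forbid NULL (a CHECK constraint passes when its expression is NULL) → nullable.
- dob: CHECK does not forbid NULL (a CHECK constraint passes when its expression is NULL) → nullable.
- result: CHECK does not forbid NULL (a CHECK constraint passes when its expression is NULL) → nullable.
- value: CHECK does not forbid NULL (a CHECK constraint passes when its expression is NULL) → nullable.
- route: DEFAULT only fills an omitted column; an explicit NULL is still allowed → nullable.
- notes: UNIQUE does not imply NOT NULL → nullable.
- specialty: DEFAULT only fills an omitted column; an explicit NULL is still allowed → nullable.
- date: declared NOT NULL → not nullable.
- visit_id: declared NOT NULL → not nullable.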